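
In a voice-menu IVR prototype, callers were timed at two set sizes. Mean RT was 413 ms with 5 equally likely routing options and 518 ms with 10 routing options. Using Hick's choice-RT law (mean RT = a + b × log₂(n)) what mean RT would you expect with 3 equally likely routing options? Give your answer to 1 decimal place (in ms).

RT is linear in log₂ n, so two points fix the line:
  b = (518 − 413) / (log₂ 10 − log₂ 5) = 105 / (3.3219 − 2.3219) = 105.000 ms/bit
  a = 413 − 105.000 × 2.3219 = 169.198 ms
Then RT(3) = 169.198 + 105.000 × log₂ 3 = 169.198 + 105.000 × 1.5850 ≈ 335.619 ms.

335.6 ms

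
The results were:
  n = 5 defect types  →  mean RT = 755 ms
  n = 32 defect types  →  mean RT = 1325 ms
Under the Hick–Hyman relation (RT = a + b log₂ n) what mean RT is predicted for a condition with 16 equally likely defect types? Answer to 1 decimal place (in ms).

1112.2 ms

RT is linear in log₂ n, so two points fix the line:
  b = (1325 − 755) / (log₂ 32 − log₂ 5) = 570 / (5 − 2.3219) = 212.840 ms/bit
  a = 755 − 212.840 × 2.3219 = 260.802 ms
Then RT(16) = 260.802 + 212.840 × log₂ 16 = 260.802 + 212.840 × 4 ≈ 1112.160 ms.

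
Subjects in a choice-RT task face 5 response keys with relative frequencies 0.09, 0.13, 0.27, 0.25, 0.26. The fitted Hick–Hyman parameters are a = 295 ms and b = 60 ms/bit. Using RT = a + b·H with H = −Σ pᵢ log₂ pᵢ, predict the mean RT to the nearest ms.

Entropy contributions −pᵢ log₂ pᵢ: 0.3127, 0.3826, 0.5100, 0.5000, 0.5053; sum H = 2.2106 bits.
RT = a + bH = 295 + 60·2.2106 = 427.64 ms.

428 ms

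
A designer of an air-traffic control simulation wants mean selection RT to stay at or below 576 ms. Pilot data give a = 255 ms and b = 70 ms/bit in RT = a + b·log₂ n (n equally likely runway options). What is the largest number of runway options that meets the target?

Information budget: (576 − 255)/70 = 4.5857 bits, so n ≤ 2^4.5857 = 24.013 → at most 24.

24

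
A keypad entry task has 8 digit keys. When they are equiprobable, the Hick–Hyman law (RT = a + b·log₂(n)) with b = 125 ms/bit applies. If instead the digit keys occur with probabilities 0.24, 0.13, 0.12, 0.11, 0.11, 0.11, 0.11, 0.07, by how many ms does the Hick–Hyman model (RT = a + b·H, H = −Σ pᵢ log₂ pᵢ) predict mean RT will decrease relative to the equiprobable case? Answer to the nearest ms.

The RT saving is b·ΔH. Equiprobable H₀ = log₂(8) = 3.0000 bits; with the given probabilities H = 2.9135 bits.
b·(H₀ − H) = 125 × (3.0000 − 2.9135) = 10.81 ms.

11 ms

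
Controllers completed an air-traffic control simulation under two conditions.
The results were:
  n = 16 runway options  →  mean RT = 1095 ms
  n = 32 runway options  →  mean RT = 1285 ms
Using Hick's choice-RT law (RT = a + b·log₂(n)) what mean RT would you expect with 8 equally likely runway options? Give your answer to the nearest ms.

With log₂ n on the abscissa the relation is linear; from the two conditions:
  b = (1285 − 1095) / (log₂ 32 − log₂ 16) = 190 / (5 − 4) = 190 ms/bit
  a = 1095 − 190 × 4 = 335 ms
Then RT(8) = 335 + 190 × log₂ 8 = 335 + 190 × 3 ≈ 905.000 ms.

905 ms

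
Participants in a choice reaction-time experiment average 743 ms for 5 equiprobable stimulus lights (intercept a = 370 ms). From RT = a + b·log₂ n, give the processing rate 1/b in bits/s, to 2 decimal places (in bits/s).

b = (743 − 370)/log₂ 5 = 373/2.3219 = 160.642 ms per bit = 0.16064 s/bit; the reciprocal is 6.225 bits/s.

6.23 bits/s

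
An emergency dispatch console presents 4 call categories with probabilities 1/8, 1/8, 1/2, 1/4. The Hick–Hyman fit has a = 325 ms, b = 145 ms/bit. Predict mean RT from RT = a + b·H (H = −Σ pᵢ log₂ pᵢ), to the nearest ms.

H = −Σ pᵢ log₂ pᵢ = 0.125·3 + 0.125·3 + 0.5·1 + 0.25·2 = 1.750 bits.
RT = 325 + 145 × 1.750 = 578.75 ms.

579 ms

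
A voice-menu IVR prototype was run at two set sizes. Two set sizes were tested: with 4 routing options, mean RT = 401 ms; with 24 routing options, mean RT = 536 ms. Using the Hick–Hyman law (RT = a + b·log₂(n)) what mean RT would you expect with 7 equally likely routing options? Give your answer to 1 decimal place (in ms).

443.2 ms

Solve the two-equation system in a and b:
  b = (536 − 401) / (log₂ 24 − log₂ 4) = 135 / (4.5850 − 2) = 52.225 ms/bit
  a = 401 − 52.225 × 2 = 296.550 ms
Then RT(7) = 296.550 + 52.225 × log₂ 7 = 296.550 + 52.225 × 2.8074 ≈ 443.164 ms.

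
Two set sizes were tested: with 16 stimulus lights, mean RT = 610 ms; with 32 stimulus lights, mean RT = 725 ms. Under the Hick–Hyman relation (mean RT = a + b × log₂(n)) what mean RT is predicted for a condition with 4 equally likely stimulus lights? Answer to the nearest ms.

380 ms

RT is linear in log₂ n, so two points fix the line:
  b = (725 − 610) / (log₂ 32 − log₂ 16) = 115 / (5 − 4) = 115 ms/bit
  a = 610 − 115 × 4 = 150 ms
Then RT(4) = 150 + 115 × log₂ 4 = 150 + 115 × 2 ≈ 380.000 ms.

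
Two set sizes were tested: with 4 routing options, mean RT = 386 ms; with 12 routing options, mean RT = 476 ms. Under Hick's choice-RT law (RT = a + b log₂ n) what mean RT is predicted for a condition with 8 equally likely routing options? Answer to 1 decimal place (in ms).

442.8 ms

With log₂ n on the abscissa the relation is linear; from the two conditions:
  b = (476 − 386) / (log₂ 12 − log₂ 4) = 90 / (3.5850 − 2) = 56.784 ms/bit
  a = 386 − 56.784 × 2 = 272.433 ms
Then RT(8) = 272.433 + 56.784 × log₂ 8 = 272.433 + 56.784 × 3 ≈ 442.784 ms.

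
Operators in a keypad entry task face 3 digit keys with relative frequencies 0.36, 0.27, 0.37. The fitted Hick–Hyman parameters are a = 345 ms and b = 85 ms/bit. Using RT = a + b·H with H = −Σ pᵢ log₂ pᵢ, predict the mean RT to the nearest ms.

H = 0.36·log₂(1/0.36) + 0.27·log₂(1/0.27) + 0.37·log₂(1/0.37) = 1.5714 bits.
RT = 345 + 85 × 1.5714 = 478.57 ms.

479 ms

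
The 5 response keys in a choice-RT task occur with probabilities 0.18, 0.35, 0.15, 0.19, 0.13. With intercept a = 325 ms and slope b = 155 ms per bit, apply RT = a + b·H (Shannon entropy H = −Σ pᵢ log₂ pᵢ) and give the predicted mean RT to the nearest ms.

H = 0.18·log₂(1/0.18) + 0.35·log₂(1/0.35) + 0.15·log₂(1/0.15) + 0.19·log₂(1/0.19) + 0.13·log₂(1/0.13) = 2.2238 bits.
RT = 325 + 155 × 2.2238 = 669.69 ms.

670 ms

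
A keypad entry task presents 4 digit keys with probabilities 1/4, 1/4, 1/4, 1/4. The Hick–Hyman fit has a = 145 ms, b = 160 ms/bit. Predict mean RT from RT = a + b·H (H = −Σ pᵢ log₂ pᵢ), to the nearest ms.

465 ms

H = −Σ pᵢ log₂ pᵢ = 0.25·2 + 0.25·2 + 0.25·2 + 0.25·2 = 2.000 bits.
RT = 145 + 160 × 2.000 = 465.00 ms.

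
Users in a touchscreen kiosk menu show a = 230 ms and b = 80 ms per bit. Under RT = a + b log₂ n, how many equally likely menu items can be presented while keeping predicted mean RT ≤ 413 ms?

4

Set 230 + 80·log₂ n ≤ 413 → log₂ n ≤ (413 − 230)/80 = 2.2875.
So n ≤ 2^2.2875 = 4.882; the largest integer n is 4.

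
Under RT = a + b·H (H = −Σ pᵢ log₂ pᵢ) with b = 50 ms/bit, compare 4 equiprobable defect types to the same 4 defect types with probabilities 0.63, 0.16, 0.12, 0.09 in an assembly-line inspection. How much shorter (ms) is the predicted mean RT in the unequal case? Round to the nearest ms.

The RT saving is b·ΔH. Equiprobable H₀ = log₂(4) = 2.0000 bits; with the given probabilities H = 1.5227 bits.
b·(H₀ − H) = 50 × (2.0000 − 1.5227) = 23.87 ms.

24 ms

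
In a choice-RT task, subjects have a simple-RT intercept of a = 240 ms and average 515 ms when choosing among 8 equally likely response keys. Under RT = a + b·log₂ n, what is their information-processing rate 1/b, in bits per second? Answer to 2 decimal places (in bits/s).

b = (515 − 240)/log₂ 8 = 275/3 = 91.667 ms per bit = 0.09167 s/bit; the reciprocal is 10.909 bits/s.

10.91 bits/s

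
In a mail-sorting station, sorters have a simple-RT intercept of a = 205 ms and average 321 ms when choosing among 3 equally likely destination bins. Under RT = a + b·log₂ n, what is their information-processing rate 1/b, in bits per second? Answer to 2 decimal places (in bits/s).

Choice component = 321 − 205 = 116 ms over log₂(3) = 1.5850 bits.
b = 116 / 1.5850 = 73.188 ms/bit, so 1/b = 13.663 bits/s.

13.66 bits/s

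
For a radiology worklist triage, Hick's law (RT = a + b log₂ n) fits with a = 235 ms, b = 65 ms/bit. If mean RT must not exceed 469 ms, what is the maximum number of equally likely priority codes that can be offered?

Information budget: (469 − 235)/65 = 3.6000 bits, so n ≤ 2^3.6000 = 12.126 → at most 12.

12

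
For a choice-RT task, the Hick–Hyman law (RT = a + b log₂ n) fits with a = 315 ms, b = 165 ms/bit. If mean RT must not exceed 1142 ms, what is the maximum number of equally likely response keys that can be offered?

32

165·log₂ n ≤ 1142 − 315 = 827, giving log₂ n ≤ 5.0121 and n ≤ 32.270. The largest whole number is 32.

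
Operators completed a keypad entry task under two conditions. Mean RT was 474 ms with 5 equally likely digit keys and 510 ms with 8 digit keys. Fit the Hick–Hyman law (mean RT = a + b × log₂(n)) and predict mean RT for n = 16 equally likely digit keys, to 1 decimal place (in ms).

RT is linear in log₂ n, so two points fix the line:
  b = (510 − 474) / (log₂ 8 − log₂ 5) = 36 / (3 − 2.3219) = 53.092 ms/bit
  a = 474 − 53.092 × 2.3219 = 350.725 ms
Then RT(16) = 350.725 + 53.092 × log₂ 16 = 350.725 + 53.092 × 4 ≈ 563.092 ms.

563.1 ms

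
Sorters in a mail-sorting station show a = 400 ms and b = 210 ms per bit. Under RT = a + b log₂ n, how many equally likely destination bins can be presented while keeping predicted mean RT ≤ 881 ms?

4

Information budget: (881 − 400)/210 = 2.2905 bits, so n ≤ 2^2.2905 = 4.892 → at most 4.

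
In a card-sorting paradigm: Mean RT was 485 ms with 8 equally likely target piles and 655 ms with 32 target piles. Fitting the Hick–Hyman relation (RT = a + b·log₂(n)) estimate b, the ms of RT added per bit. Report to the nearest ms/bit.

85 ms/bit

The slope on a log₂ axis is (655 − 485) / (5 − 3) = 85 ms/bit.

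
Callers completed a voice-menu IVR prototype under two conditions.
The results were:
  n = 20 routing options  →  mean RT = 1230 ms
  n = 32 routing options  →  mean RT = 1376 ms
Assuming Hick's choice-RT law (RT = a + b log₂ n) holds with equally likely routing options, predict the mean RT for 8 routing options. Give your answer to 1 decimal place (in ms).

Solve the two-equation system in a and b:
  b = (1376 − 1230) / (log₂ 32 − log₂ 20) = 146 / (5 − 4.3219) = 215.316 ms/bit
  a = 1230 − 215.316 × 4.3219 = 299.418 ms
Then RT(8) = 299.418 + 215.316 × log₂ 8 = 299.418 + 215.316 × 3 ≈ 945.367 ms.

945.4 ms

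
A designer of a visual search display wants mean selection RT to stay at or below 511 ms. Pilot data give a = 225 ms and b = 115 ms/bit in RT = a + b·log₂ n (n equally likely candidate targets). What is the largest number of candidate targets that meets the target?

5

115·log₂ n ≤ 511 − 225 = 286, giving log₂ n ≤ 2.4870 and n ≤ 5.606. The largest whole number is 5.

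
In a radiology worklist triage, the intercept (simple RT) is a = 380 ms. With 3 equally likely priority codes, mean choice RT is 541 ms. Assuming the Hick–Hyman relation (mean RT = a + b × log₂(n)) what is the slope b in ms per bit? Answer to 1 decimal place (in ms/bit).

101.6 ms/bit

log₂(3) = 1.5850 bits.
b = (RT − a)/log₂ n = (541 − 380) / 1.5850 = 101.580 ms/bit.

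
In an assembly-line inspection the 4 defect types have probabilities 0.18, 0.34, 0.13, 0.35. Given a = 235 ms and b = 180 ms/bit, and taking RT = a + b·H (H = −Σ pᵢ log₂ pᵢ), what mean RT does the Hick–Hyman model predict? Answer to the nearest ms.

575 ms

Entropy contributions −pᵢ log₂ pᵢ: 0.4453, 0.5292, 0.3826, 0.5301; sum H = 1.8872 bits.
RT = a + bH = 235 + 180·1.8872 = 574.70 ms.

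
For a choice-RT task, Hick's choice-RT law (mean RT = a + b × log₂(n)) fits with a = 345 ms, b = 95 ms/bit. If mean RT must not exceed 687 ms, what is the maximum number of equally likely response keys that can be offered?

12

95·log₂ n ≤ 687 − 345 = 342, giving log₂ n ≤ 3.6000 and n ≤ 12.126. The largest whole number is 12.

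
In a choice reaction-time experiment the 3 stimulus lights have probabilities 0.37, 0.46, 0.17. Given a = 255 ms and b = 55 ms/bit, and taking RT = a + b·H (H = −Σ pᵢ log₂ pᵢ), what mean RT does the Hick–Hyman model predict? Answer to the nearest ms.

H = 0.37·log₂(1/0.37) + 0.46·log₂(1/0.46) + 0.17·log₂(1/0.17) = 1.4807 bits.
RT = 255 + 55 × 1.4807 = 336.44 ms.

336 ms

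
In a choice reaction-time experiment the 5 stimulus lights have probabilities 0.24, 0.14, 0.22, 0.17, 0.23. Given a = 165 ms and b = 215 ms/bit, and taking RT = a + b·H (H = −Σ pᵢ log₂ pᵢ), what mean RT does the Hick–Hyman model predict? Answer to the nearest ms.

658 ms

Entropy contributions −pᵢ log₂ pᵢ: 0.4941, 0.3971, 0.4806, 0.4346, 0.4877; sum H = 2.2941 bits.
RT = a + bH = 165 + 215·2.2941 = 658.23 ms.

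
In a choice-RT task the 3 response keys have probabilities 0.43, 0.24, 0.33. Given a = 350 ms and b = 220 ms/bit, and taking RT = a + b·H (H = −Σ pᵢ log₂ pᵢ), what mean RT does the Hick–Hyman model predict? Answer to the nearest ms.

H = 0.43·log₂(1/0.43) + 0.24·log₂(1/0.24) + 0.33·log₂(1/0.33) = 1.5455 bits.
RT = 350 + 220 × 1.5455 = 690.01 ms.

690 ms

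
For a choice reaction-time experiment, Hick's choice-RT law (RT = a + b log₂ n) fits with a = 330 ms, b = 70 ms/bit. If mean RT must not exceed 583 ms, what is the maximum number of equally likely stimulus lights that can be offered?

70·log₂ n ≤ 583 − 330 = 253, giving log₂ n ≤ 3.6143 and n ≤ 12.246. The largest whole number is 12.

12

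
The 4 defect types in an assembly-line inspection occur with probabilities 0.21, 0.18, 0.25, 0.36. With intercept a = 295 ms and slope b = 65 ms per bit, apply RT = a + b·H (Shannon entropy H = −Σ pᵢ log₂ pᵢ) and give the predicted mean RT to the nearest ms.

422 ms

H = 0.21·log₂(1/0.21) + 0.18·log₂(1/0.18) + 0.25·log₂(1/0.25) + 0.36·log₂(1/0.36) = 1.9487 bits.
RT = 295 + 65 × 1.9487 = 421.67 ms.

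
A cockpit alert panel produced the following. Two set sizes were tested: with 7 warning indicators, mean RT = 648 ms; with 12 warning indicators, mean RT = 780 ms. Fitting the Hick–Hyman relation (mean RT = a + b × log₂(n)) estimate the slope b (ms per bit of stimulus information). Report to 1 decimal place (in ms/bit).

169.8 ms/bit

The slope on a log₂ axis is (780 − 648) / (3.5850 − 2.8074) = 169.751 ms/bit.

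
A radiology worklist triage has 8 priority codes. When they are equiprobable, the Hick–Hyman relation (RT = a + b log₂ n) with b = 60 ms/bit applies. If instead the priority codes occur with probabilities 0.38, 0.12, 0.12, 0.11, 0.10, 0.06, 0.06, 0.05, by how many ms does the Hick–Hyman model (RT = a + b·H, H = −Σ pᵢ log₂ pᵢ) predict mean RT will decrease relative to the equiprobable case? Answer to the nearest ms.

Equiprobable entropy H₀ = log₂ 8 = 3.0000 bits.
Skewed entropy H = −Σ pᵢ log₂ pᵢ = 2.6502 bits.
ΔRT = b·(H₀ − H) = 60 × 0.3498 = 20.99 ms.

21 ms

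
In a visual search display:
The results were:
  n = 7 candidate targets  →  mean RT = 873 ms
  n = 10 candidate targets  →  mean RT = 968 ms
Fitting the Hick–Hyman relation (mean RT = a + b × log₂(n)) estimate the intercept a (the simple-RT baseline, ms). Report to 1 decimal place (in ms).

354.7 ms

The slope on a log₂ axis is (968 − 873) / (3.3219 − 2.8074) = 184.619 ms/bit.
a = RT₁ − b·log₂ n₁ = 873 − 184.619 × 2.8074 = 354.709 ms.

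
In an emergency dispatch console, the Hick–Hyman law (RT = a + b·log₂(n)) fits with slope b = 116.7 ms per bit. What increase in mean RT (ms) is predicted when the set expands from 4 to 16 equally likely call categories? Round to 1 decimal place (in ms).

233.4 ms

The intercept a cancels: ΔRT = b·(log₂ n₂ − log₂ n₁) = b·log₂(n₂/n₁).
log₂(16) − log₂(4) = log₂(16/4) = log₂(4) = 2.
ΔRT = 116.7 × 2.0000 = 233.400 ms.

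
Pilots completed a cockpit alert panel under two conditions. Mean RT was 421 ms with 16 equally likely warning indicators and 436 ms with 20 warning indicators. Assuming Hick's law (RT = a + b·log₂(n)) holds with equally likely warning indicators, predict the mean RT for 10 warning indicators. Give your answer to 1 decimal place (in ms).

With log₂ n on the abscissa the relation is linear; from the two conditions:
  b = (436 − 421) / (log₂ 20 − log₂ 16) = 15 / (4.3219 − 4) = 46.594 ms/bit
  a = 421 − 46.594 × 4 = 234.623 ms
Then RT(10) = 234.623 + 46.594 × log₂ 10 = 234.623 + 46.594 × 3.3219 ≈ 389.406 ms.

389.4 ms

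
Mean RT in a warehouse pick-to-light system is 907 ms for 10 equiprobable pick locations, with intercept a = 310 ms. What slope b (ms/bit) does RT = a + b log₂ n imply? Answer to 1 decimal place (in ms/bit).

179.7 ms/bit

10 alternatives carry log₂ 10 = 3.3219 bits; the choice cost is 907 − 310 = 597 ms, so b = 597/3.3219 = 179.715 ms/bit.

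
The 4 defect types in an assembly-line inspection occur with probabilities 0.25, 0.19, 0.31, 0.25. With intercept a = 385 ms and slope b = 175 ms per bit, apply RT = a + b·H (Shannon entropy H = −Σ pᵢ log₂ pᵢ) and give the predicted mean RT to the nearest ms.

731 ms

Entropy contributions −pᵢ log₂ pᵢ: 0.5000, 0.4552, 0.5238, 0.5000; sum H = 1.9790 bits.
RT = a + bH = 385 + 175·1.9790 = 731.33 ms.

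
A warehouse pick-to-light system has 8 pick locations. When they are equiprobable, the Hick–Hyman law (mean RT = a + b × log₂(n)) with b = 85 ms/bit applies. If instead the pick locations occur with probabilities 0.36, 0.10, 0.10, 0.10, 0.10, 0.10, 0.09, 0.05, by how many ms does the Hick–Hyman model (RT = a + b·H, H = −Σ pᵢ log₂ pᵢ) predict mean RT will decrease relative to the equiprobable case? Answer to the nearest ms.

24 ms

Equiprobable entropy H₀ = log₂ 8 = 3.0000 bits.
Skewed entropy H = −Σ pᵢ log₂ pᵢ = 2.7203 bits.
ΔRT = b·(H₀ − H) = 85 × 0.2797 = 23.77 ms.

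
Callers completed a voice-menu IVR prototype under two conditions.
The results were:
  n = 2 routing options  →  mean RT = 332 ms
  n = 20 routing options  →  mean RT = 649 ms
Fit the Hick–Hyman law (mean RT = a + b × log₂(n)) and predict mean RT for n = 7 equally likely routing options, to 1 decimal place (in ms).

Fit slope and intercept:
  b = (649 − 332) / (log₂ 20 − log₂ 2) = 317 / (4.3219 − 1) = 95.427 ms/bit
  a = 332 − 95.427 × 1 = 236.573 ms
Then RT(7) = 236.573 + 95.427 × log₂ 7 = 236.573 + 95.427 × 2.8074 ≈ 504.470 ms.

504.5 ms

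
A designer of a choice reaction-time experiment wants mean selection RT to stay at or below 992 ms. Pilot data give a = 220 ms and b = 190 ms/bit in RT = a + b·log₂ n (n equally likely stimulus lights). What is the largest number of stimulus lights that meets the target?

16

Set 220 + 190·log₂ n ≤ 992 → log₂ n ≤ (992 − 220)/190 = 4.0632.
So n ≤ 2^4.0632 = 16.716; the largest integer n is 16.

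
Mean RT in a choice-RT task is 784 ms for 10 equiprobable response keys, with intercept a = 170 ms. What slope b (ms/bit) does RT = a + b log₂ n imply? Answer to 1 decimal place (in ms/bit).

184.8 ms/bit

log₂(10) = 3.3219 bits.
b = (RT − a)/log₂ n = (784 − 170) / 3.3219 = 184.832 ms/bit.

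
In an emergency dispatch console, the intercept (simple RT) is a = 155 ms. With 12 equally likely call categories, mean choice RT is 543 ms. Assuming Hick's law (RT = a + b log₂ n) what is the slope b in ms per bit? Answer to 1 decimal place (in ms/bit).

108.2 ms/bit

log₂(12) = 3.5850 bits.
b = (RT − a)/log₂ n = (543 − 155) / 3.5850 = 108.230 ms/bit.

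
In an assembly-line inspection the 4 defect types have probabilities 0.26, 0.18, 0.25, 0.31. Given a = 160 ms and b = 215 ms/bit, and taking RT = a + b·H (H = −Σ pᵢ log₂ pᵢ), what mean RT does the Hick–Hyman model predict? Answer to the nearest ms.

Entropy contributions −pᵢ log₂ pᵢ: 0.5053, 0.4453, 0.5000, 0.5238; sum H = 1.9744 bits.
RT = a + bH = 160 + 215·1.9744 = 584.49 ms.

584 ms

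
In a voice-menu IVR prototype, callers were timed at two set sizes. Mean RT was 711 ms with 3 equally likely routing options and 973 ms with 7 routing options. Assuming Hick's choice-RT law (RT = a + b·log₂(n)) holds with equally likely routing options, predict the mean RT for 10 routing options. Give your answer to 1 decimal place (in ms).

Fit slope and intercept:
  b = (973 − 711) / (log₂ 7 − log₂ 3) = 262 / (2.8074 − 1.5850) = 214.334 ms/bit
  a = 711 − 214.334 × 1.5850 = 371.289 ms
Then RT(10) = 371.289 + 214.334 × log₂ 10 = 371.289 + 214.334 × 3.3219 ≈ 1083.290 ms.

1083.3 ms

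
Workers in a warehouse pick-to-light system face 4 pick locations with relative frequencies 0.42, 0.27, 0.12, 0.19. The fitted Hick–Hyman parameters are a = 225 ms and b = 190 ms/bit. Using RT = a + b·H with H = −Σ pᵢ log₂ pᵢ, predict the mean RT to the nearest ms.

H = 0.42·log₂(1/0.42) + 0.27·log₂(1/0.27) + 0.12·log₂(1/0.12) + 0.19·log₂(1/0.19) = 1.8580 bits.
RT = 225 + 190 × 1.8580 = 578.01 ms.

578 ms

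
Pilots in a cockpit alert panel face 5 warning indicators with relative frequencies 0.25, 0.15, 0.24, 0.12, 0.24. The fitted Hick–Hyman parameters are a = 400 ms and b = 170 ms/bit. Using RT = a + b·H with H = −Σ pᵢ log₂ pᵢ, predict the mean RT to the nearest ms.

H = 0.25·log₂(1/0.25) + 0.15·log₂(1/0.15) + 0.24·log₂(1/0.24) + 0.12·log₂(1/0.12) + 0.24·log₂(1/0.24) = 2.2659 bits.
RT = 400 + 170 × 2.2659 = 785.20 ms.

785 ms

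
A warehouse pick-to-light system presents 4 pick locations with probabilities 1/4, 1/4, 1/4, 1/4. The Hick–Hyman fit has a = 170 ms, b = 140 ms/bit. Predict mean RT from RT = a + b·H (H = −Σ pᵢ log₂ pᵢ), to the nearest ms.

Each term −pᵢ log₂ pᵢ: 0.25·2 + 0.25·2 + 0.25·2 + 0.25·2; summed, H = 2.000 bits.
Mean RT = a + bH = 170 + 140·2.000 = 450.00 ms.

450 ms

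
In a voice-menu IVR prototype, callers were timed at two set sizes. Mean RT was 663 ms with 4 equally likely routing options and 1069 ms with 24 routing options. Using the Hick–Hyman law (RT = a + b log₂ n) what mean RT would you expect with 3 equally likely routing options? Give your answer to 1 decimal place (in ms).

Fit slope and intercept:
  b = (1069 − 663) / (log₂ 24 − log₂ 4) = 406 / (4.5850 − 2) = 157.062 ms/bit
  a = 663 − 157.062 × 2 = 348.876 ms
Then RT(3) = 348.876 + 157.062 × log₂ 3 = 348.876 + 157.062 × 1.5850 ≈ 597.813 ms.

597.8 ms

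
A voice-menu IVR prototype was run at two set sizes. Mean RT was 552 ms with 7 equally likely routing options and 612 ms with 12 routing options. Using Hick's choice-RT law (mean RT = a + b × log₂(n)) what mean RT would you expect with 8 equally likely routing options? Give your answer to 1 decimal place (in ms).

566.9 ms

Solve the two-equation system in a and b:
  b = (612 − 552) / (log₂ 12 − log₂ 7) = 60 / (3.5850 − 2.8074) = 77.160 ms/bit
  a = 552 − 77.160 × 2.8074 = 335.385 ms
Then RT(8) = 335.385 + 77.160 × log₂ 8 = 335.385 + 77.160 × 3 ≈ 566.864 ms.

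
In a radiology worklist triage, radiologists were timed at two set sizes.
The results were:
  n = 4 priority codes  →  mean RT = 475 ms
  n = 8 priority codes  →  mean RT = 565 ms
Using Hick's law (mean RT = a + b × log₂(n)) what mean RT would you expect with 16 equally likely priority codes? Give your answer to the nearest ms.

655 ms

Fit slope and intercept:
  b = (565 − 475) / (log₂ 8 − log₂ 4) = 90 / (3 − 2) = 90 ms/bit
  a = 475 − 90 × 2 = 295 ms
Then RT(16) = 295 + 90 × log₂ 16 = 295 + 90 × 4 ≈ 655.000 ms.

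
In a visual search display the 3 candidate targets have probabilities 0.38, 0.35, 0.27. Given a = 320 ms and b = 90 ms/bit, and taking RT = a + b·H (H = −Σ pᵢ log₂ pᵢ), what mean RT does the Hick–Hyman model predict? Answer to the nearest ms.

461 ms

Entropy contributions −pᵢ log₂ pᵢ: 0.5305, 0.5301, 0.5100; sum H = 1.5706 bits.
RT = a + bH = 320 + 90·1.5706 = 461.35 ms.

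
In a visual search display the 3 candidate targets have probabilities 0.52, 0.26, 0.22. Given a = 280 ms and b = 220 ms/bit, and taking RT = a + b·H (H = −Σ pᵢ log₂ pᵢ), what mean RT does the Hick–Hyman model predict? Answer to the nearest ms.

605 ms

Entropy contributions −pᵢ log₂ pᵢ: 0.4906, 0.5053, 0.4806; sum H = 1.4764 bits.
RT = a + bH = 280 + 220·1.4764 = 604.82 ms.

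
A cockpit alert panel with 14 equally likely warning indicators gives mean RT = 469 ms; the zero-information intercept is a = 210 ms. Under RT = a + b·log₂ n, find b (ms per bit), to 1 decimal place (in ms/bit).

14 alternatives carry log₂ 14 = 3.8074 bits; the choice cost is 469 − 210 = 259 ms, so b = 259/3.8074 = 68.026 ms/bit.

68.0 ms/bit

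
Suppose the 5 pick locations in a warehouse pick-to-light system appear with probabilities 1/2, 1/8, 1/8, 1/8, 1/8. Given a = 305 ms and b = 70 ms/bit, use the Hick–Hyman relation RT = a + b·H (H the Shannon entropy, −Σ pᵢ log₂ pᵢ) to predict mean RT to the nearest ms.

445 ms

H = −Σ pᵢ log₂ pᵢ = 0.5·1 + 0.125·3 + 0.125·3 + 0.125·3 + 0.125·3 = 2.000 bits.
RT = 305 + 70 × 2.000 = 445.00 ms.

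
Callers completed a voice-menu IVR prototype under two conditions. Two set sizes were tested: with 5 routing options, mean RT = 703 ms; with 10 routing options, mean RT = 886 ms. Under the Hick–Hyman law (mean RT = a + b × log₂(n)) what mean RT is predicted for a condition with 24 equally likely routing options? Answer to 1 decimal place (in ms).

1117.1 ms

Solve the two-equation system in a and b:
  b = (886 − 703) / (log₂ 10 − log₂ 5) = 183 / (3.3219 − 2.3219) = 183.000 ms/bit
  a = 703 − 183.000 × 2.3219 = 278.087 ms
Then RT(24) = 278.087 + 183.000 × log₂ 24 = 278.087 + 183.000 × 4.5850 ≈ 1117.135 ms.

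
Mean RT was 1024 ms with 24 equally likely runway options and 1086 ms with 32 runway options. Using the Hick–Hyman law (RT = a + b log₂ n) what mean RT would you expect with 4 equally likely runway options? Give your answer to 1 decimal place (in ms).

637.8 ms

With log₂ n on the abscissa the relation is linear; from the two conditions:
  b = (1086 − 1024) / (log₂ 32 − log₂ 24) = 62 / (5 − 4.5850) = 149.384 ms/bit
  a = 1024 − 149.384 × 4.5850 = 339.080 ms
Then RT(4) = 339.080 + 149.384 × log₂ 4 = 339.080 + 149.384 × 2 ≈ 637.848 ms.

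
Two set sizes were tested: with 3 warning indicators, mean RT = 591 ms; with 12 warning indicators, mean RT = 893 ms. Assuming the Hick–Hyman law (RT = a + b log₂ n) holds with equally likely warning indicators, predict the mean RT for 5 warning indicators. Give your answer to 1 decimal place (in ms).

Fit slope and intercept:
  b = (893 − 591) / (log₂ 12 − log₂ 3) = 302 / (3.5850 − 1.5850) = 151.000 ms/bit
  a = 591 − 151.000 × 1.5850 = 351.671 ms
Then RT(5) = 351.671 + 151.000 × log₂ 5 = 351.671 + 151.000 × 2.3219 ≈ 702.282 ms.

702.3 ms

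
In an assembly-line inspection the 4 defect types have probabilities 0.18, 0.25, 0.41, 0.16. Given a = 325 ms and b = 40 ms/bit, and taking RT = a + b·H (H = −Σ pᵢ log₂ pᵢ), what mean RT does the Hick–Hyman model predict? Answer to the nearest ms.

401 ms

Entropy contributions −pᵢ log₂ pᵢ: 0.4453, 0.5000, 0.5274, 0.4230; sum H = 1.8957 bits.
RT = a + bH = 325 + 40·1.8957 = 400.83 ms.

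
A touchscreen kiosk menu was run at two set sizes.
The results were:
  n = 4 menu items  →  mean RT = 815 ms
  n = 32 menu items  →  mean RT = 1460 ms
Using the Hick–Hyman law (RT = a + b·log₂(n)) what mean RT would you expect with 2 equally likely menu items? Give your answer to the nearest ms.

600 ms

With log₂ n on the abscissa the relation is linear; from the two conditions:
  b = (1460 − 815) / (log₂ 32 − log₂ 4) = 645 / (5 − 2) = 215 ms/bit
  a = 815 − 215 × 2 = 385 ms
Then RT(2) = 385 + 215 × log₂ 2 = 385 + 215 × 1 ≈ 600.000 ms.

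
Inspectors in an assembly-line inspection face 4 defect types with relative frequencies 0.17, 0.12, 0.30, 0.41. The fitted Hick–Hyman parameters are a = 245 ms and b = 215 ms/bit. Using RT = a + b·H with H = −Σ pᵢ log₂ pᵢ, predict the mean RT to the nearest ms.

643 ms

Entropy contributions −pᵢ log₂ pᵢ: 0.4346, 0.3671, 0.5211, 0.5274; sum H = 1.8501 bits.
RT = a + bH = 245 + 215·1.8501 = 642.78 ms.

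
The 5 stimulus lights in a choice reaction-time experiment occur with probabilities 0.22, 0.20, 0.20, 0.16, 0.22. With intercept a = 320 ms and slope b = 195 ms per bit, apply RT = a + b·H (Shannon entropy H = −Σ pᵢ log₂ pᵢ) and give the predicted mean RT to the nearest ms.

H = 0.22·log₂(1/0.22) + 0.20·log₂(1/0.20) + 0.20·log₂(1/0.20) + 0.16·log₂(1/0.16) + 0.22·log₂(1/0.22) = 2.3129 bits.
RT = 320 + 195 × 2.3129 = 771.02 ms.

771 ms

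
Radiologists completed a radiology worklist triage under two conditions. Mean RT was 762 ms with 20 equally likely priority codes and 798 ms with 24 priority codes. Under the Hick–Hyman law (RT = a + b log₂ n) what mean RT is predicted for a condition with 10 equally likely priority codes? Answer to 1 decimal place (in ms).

Solve the two-equation system in a and b:
  b = (798 − 762) / (log₂ 24 − log₂ 20) = 36 / (4.5850 − 4.3219) = 136.864 ms/bit
  a = 762 − 136.864 × 4.3219 = 170.483 ms
Then RT(10) = 170.483 + 136.864 × log₂ 10 = 170.483 + 136.864 × 3.3219 ≈ 625.136 ms.

625.1 ms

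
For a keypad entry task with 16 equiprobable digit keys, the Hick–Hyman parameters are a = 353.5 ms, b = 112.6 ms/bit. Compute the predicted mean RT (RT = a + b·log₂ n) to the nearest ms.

804 ms

log₂(16) = 4 bits, so RT = 353.5 + 112.6 × 4 ≈ 803.900 ms.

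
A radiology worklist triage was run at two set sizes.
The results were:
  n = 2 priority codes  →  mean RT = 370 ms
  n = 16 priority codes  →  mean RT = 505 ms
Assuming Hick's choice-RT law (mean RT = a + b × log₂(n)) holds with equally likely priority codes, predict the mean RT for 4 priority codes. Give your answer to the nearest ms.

415 ms

With log₂ n on the abscissa the relation is linear; from the two conditions:
  b = (505 − 370) / (log₂ 16 − log₂ 2) = 135 / (4 − 1) = 45 ms/bit
  a = 370 − 45 × 1 = 325 ms
Then RT(4) = 325 + 45 × log₂ 4 = 325 + 45 × 2 ≈ 415.000 ms.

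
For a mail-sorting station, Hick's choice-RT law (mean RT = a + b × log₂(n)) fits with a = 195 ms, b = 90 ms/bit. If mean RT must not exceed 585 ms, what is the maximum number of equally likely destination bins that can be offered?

20

Information budget: (585 − 195)/90 = 4.3333 bits, so n ≤ 2^4.3333 = 20.159 → at most 20.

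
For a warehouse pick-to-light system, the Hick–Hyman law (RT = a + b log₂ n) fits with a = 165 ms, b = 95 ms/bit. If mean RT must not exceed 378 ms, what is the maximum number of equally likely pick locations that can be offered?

95·log₂ n ≤ 378 − 165 = 213, giving log₂ n ≤ 2.2421 and n ≤ 4.731. The largest whole number is 4.

4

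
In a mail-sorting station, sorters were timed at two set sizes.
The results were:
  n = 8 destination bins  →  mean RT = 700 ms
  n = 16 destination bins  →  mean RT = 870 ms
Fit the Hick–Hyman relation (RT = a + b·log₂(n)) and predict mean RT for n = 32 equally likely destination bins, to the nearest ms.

1040 ms

Solve the two-equation system in a and b:
  b = (870 − 700) / (log₂ 16 − log₂ 8) = 170 / (4 − 3) = 170 ms/bit
  a = 700 − 170 × 3 = 190 ms
Then RT(32) = 190 + 170 × log₂ 32 = 190 + 170 × 5 ≈ 1040.000 ms.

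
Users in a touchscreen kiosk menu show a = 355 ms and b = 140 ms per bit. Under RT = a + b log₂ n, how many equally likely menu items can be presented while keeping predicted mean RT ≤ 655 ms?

4

140·log₂ n ≤ 655 − 355 = 300, giving log₂ n ≤ 2.1429 and n ≤ 4.416. The largest whole number is 4.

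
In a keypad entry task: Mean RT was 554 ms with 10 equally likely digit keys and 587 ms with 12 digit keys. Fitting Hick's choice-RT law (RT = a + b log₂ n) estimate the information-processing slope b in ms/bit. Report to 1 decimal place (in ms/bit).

The slope on a log₂ axis is (587 − 554) / (3.5850 − 3.3219) = 125.459 ms/bit.

125.5 ms/bit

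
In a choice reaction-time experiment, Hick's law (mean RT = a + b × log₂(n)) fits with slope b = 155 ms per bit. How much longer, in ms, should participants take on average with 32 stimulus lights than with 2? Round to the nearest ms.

The intercept a cancels: ΔRT = b·(log₂ n₂ − log₂ n₁) = b·log₂(n₂/n₁).
log₂(32) − log₂(2) = log₂(32/2) = log₂(16) = 4.
ΔRT = 155 × 4.0000 = 620.000 ms.

620 ms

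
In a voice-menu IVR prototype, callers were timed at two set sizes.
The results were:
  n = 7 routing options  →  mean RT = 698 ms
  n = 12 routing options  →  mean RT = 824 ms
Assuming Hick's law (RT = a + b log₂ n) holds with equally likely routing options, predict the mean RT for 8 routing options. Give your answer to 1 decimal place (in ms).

729.2 ms

Fit slope and intercept:
  b = (824 − 698) / (log₂ 12 − log₂ 7) = 126 / (3.5850 − 2.8074) = 162.035 ms/bit
  a = 698 − 162.035 × 2.8074 = 243.109 ms
Then RT(8) = 243.109 + 162.035 × log₂ 8 = 243.109 + 162.035 × 3 ≈ 729.215 ms.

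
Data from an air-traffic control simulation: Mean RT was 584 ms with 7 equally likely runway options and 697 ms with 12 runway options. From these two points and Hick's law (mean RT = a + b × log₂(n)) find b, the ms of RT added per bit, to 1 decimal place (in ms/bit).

b = (RT₂ − RT₁)/(log₂ n₂ − log₂ n₁) = (697 − 584)/(3.5850 − 2.8074) = 145.318 ms/bit.

145.3 ms/bit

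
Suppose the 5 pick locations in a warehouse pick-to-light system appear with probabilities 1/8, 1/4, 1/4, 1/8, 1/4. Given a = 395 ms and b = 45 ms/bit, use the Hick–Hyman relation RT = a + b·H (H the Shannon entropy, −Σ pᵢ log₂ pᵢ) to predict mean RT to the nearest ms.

496 ms

H = −Σ pᵢ log₂ pᵢ = 0.125·3 + 0.25·2 + 0.25·2 + 0.125·3 + 0.25·2 = 2.250 bits.
RT = 395 + 45 × 2.250 = 496.25 ms.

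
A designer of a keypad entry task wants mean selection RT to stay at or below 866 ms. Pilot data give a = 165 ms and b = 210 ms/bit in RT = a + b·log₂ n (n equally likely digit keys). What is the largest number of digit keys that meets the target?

10

Set 165 + 210·log₂ n ≤ 866 → log₂ n ≤ (866 − 165)/210 = 3.3381.
So n ≤ 2^3.3381 = 10.113; the largest integer n is 10.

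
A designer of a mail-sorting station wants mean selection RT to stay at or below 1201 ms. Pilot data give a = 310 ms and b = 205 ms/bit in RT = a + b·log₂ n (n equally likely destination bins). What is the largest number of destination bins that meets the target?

Set 310 + 205·log₂ n ≤ 1201 → log₂ n ≤ (1201 − 310)/205 = 4.3463.
So n ≤ 2^4.3463 = 20.341; the largest integer n is 20.

20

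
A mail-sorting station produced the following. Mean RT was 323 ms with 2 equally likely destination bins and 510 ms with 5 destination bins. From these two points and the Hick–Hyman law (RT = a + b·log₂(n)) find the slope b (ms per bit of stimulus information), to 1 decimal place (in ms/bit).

Slope: b = (510 − 323) / (log₂ 5 − log₂ 2) = 187/1.3219 = 141.460 ms/bit.

141.5 ms/bit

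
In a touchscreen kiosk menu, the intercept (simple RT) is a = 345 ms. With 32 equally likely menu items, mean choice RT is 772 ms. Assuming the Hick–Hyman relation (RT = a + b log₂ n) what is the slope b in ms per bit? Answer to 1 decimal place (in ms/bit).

85.4 ms/bit

32 alternatives carry log₂ 32 = 5 bits; the choice cost is 772 − 345 = 427 ms, so b = 427/5 = 85.400 ms/bit.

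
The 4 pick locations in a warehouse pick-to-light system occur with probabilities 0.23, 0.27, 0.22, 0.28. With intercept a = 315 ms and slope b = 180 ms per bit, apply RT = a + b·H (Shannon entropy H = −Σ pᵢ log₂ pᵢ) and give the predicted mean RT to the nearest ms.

674 ms

Entropy contributions −pᵢ log₂ pᵢ: 0.4877, 0.5100, 0.4806, 0.5142; sum H = 1.9925 bits.
RT = a + bH = 315 + 180·1.9925 = 673.65 ms.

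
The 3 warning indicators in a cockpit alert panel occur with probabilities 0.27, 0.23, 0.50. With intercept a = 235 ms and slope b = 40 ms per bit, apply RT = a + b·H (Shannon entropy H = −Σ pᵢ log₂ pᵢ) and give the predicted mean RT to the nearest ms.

Entropy contributions −pᵢ log₂ pᵢ: 0.5100, 0.4877, 0.5000; sum H = 1.4977 bits.
RT = a + bH = 235 + 40·1.4977 = 294.91 ms.

295 ms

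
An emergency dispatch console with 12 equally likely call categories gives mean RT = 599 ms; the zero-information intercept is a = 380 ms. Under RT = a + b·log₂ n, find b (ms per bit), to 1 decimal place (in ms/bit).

12 alternatives carry log₂ 12 = 3.5850 bits; the choice cost is 599 − 380 = 219 ms, so b = 219/3.5850 = 61.089 ms/bit.

61.1 ms/bit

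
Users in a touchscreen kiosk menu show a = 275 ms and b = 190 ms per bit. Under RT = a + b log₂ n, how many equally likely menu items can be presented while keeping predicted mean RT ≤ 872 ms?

8

190·log₂ n ≤ 872 − 275 = 597, giving log₂ n ≤ 3.1421 and n ≤ 8.828. The largest whole number is 8.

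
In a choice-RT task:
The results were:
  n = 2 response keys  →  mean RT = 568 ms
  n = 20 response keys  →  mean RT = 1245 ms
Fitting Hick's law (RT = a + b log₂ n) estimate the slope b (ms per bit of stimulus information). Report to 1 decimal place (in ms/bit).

b = (RT₂ − RT₁)/(log₂ n₂ − log₂ n₁) = (1245 − 568)/(4.3219 − 1) = 203.797 ms/bit.

203.8 ms/bit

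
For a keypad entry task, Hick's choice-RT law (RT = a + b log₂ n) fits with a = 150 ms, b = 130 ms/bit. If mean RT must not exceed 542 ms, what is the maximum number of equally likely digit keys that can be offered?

Set 150 + 130·log₂ n ≤ 542 → log₂ n ≤ (542 − 150)/130 = 3.0154.
So n ≤ 2^3.0154 = 8.086; the largest integer n is 8.

8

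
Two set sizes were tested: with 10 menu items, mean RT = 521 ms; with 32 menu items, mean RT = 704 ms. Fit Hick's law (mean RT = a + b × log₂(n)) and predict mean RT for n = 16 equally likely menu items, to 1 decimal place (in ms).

With log₂ n on the abscissa the relation is linear; from the two conditions:
  b = (704 − 521) / (log₂ 32 − log₂ 10) = 183 / (5 − 3.3219) = 109.054 ms/bit
  a = 521 − 109.054 × 3.3219 = 158.731 ms
Then RT(16) = 158.731 + 109.054 × log₂ 16 = 158.731 + 109.054 × 4 ≈ 594.946 ms.

594.9 ms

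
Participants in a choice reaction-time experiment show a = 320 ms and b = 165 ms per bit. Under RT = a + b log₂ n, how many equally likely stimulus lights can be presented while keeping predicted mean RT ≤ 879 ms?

165·log₂ n ≤ 879 − 320 = 559, giving log₂ n ≤ 3.3879 and n ≤ 10.468. The largest whole number is 10.

10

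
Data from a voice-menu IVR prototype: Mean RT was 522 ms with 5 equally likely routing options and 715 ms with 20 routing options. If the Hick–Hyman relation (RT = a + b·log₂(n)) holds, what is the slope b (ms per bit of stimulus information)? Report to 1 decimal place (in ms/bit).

Slope: b = (715 − 522) / (log₂ 20 − log₂ 5) = 193/2.0000 = 96.500 ms/bit.

96.5 ms/bit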